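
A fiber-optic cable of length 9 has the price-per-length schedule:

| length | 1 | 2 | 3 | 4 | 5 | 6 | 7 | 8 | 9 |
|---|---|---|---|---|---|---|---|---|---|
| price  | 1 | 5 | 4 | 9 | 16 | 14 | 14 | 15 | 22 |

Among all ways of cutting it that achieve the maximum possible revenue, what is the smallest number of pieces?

3

Let r[k] be the best obtainable value from length k. For each k, try every first piece i and keep the best of price[i] + r[k−i].
r[1] = 1
r[2] = max(1+1, 5+0) = 5
r[3] = max(1+5, 5+1, 4+0) = 6
r[4] = max(1+6, 5+5, 4+1, 9+0) = 10
r[5] = max(1+10, 5+6, 4+5, 9+1, 16+0) = 16
r[6] = max(1+16, 5+10, 4+6, 9+5, 16+1, 14+0) = 17
r[7] = max(1+17, 5+16, 4+10, …, 14+1, 14+0) = 21
r[8] = max(1+21, 5+17, 4+16, …, 14+1, 15+0) = 22
r[9] = max(1+22, 5+21, 4+17, …, 15+1, 22+0) = 26
Maximum revenue is $26.
Now minimize piece count subject to staying optimal: for each k, pieces[k] = 1 + min over i with p[i]+r[k−i]=r[k] of pieces[k−i].
pieces[6] = 2
pieces[7] = 2
pieces[8] = 3
pieces[9] = 3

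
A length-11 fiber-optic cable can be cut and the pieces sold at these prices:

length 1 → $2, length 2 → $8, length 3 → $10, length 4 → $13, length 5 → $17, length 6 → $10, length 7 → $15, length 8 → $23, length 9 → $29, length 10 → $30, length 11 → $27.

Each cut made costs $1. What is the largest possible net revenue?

Build v[k] bottom-up: v[k] = max over allowed piece i of (p[i] + v[k−i]) − 1 per cut.
v[1] = 2
v[2] = max(2+2-1, 8+0) = 8
v[3] = max(2+8-1, 8+2-1, 10+0) = 10
v[4] = max(2+10-1, 8+8-1, 10+2-1, 13+0) = 15
v[5] = max(2+15-1, 8+10-1, 10+8-1, 13+2-1, 17+0) = 17
v[6] = max(2+17-1, 8+15-1, 10+10-1, 13+8-1, 17+2-1, 10+0) = 22
v[7] = max(2+22-1, 8+17-1, 10+15-1, …, 10+2-1, 15+0) = 24
v[8] = max(2+24-1, 8+22-1, 10+17-1, …, 15+2-1, 23+0) = 29
v[9] = max(2+29-1, 8+24-1, 10+22-1, …, 23+2-1, 29+0) = 31
v[10] = max(2+31-1, 8+29-1, 10+24-1, …, 29+2-1, 30+0) = 36
v[11] = max(2+36-1, 8+31-1, 10+29-1, …, 30+2-1, 27+0) = 38
One optimal plan: pieces 3 + 2 + 2 + 2 + 2 (4 cuts) → $42 − $4 = $38.

38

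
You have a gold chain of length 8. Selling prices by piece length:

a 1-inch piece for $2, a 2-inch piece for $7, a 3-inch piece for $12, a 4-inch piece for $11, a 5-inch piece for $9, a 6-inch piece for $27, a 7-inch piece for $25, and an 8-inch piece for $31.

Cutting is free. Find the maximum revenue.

Let v[k] be the best obtainable value from length k. For each k, try every first piece i and keep the best of price[i] + v[k−i].
v[1] = 2
v[2] = max(2+2, 7+0) = 7
v[3] = max(2+7, 7+2, 12+0) = 12
v[4] = max(2+12, 7+7, 12+2, 11+0) = 14
v[5] = max(2+14, 7+12, 12+7, 11+2, 9+0) = 19
v[6] = max(2+19, 7+14, 12+12, 11+7, 9+2, 27+0) = 27
v[7] = max(2+27, 7+19, 12+14, …, 27+2, 25+0) = 29
v[8] = max(2+29, 7+27, 12+19, …, 25+2, 31+0) = 34
One optimal cutting: 6 + 2 → $27 + $7 = $34.

34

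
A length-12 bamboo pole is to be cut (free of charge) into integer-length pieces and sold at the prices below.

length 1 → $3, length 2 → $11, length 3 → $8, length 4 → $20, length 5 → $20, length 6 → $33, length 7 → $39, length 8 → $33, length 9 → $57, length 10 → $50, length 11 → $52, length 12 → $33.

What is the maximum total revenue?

71

Consider every possible first cut. best[k] is the best of p[i]+best[k−i] over all sellable i≤k.
best[1] = 3
best[2] = max(3+3, 11+0) = 11
best[3] = max(3+11, 11+3, 8+0) = 14
best[4] = max(3+14, 11+11, 8+3, 20+0) = 22
best[5] = max(3+22, 11+14, 8+11, 20+3, 20+0) = 25
best[6] = max(3+25, 11+22, 8+14, 20+11, 20+3, 33+0) = 33
best[7] = max(3+33, 11+25, 8+22, …, 33+3, 39+0) = 39
best[8] = max(3+39, 11+33, 8+25, …, 39+3, 33+0) = 44
best[9] = max(3+44, 11+39, 8+33, …, 33+3, 57+0) = 57
best[10] = max(3+57, 11+44, 8+39, …, 57+3, 50+0) = 60
best[11] = max(3+60, 11+57, 8+44, …, 50+3, 52+0) = 68
best[12] = max(3+68, 11+60, 8+57, …, 52+3, 33+0) = 71
One optimal cutting: 9 + 2 + 1 → $57 + $11 + $3 = $71.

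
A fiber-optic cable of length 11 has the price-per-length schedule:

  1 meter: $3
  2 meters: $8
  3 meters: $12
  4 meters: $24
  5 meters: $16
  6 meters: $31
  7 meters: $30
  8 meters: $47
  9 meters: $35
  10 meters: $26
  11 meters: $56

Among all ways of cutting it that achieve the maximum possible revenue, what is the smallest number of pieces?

Let r[k] be the best obtainable value from length k. For each k, try every first piece i and keep the best of price[i] + r[k−i].
r[1] = 3
r[2] = 8
r[3] = 12
r[4] = 24
r[5] = 27  (first piece 1, then r[4]=24)
r[6] = 32  (first piece 2, then r[4]=24)
r[7] = 36  (first piece 3, then r[4]=24)
r[8] = 48  (first piece 4, then r[4]=24)
r[9] = 51  (first piece 1, then r[8]=48)
r[10] = 56  (first piece 2, then r[8]=48)
r[11] = 60  (first piece 3, then r[8]=48)
Maximum revenue is $60.
Now minimize piece count subject to staying optimal: for each k, pieces[k] = 1 + min over i with p[i]+r[k−i]=r[k] of pieces[k−i].
pieces[8] = 2
pieces[9] = 3
pieces[10] = 3
pieces[11] = 3

3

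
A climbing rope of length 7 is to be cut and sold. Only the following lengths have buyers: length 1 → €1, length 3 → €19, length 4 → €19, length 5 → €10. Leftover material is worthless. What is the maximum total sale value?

39

Consider every possible first cut. f[k] is the best of p[i]+f[k−i] over all sellable i≤k.
f[1] = 1
f[2] = 2  (first piece 1, then f[1]=1)
f[3] = max(1+2, 19+0) = 19
f[4] = max(1+19, 19+1, 19+0) = 20
f[5] = max(1+20, 19+2, 19+1, 10+0) = 21
f[6] = max(1+21, 19+19, 19+2, 10+1) = 38
f[7] = max(1+38, 19+20, 19+19, 10+2) = 39
One optimal cutting: 3 + 3 + 1 → €39.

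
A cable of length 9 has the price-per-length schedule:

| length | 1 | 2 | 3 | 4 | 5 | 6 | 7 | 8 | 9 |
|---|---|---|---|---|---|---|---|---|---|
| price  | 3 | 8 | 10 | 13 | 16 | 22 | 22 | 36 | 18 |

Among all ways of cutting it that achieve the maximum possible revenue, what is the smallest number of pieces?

2

Build r[k] bottom-up: r[k] = max over allowed piece i of (p[i] + r[k−i]).
r[1] = 3
r[2] = 8
r[3] = 11  (first piece 1, then r[2]=8)
r[4] = 16  (first piece 2, then r[2]=8)
r[5] = 19  (first piece 1, then r[4]=16)
r[6] = 24  (first piece 2, then r[4]=16)
r[7] = 27  (first piece 1, then r[6]=24)
r[8] = 36
r[9] = 39  (first piece 1, then r[8]=36)
Maximum revenue is $39.
Now minimize piece count subject to staying optimal: for each k, pieces[k] = 1 + min over i with p[i]+r[k−i]=r[k] of pieces[k−i].
pieces[6] = 3
pieces[7] = 4
pieces[8] = 1
pieces[9] = 2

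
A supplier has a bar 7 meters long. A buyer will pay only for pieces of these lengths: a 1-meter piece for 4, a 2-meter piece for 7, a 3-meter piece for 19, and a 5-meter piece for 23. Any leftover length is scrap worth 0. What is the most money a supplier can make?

42

Let best[k] be the best obtainable value from length k. For each k, try every first piece i and keep the best of price[i] + best[k−i].
best[1] = 4
best[2] = 8  (first piece 1, then best[1]=4)
best[3] = 19
best[4] = 23  (first piece 1, then best[3]=19)
best[5] = 27  (first piece 1, then best[4]=23)
best[6] = 38  (first piece 3, then best[3]=19)
best[7] = 42  (first piece 1, then best[6]=38)
One optimal cutting: 3 + 3 + 1 → 42.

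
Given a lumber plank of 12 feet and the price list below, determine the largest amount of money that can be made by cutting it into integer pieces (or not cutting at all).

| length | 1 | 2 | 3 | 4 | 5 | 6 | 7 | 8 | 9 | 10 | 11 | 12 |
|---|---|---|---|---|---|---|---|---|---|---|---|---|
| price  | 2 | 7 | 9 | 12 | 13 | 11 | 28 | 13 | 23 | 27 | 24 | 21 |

Build r[k] bottom-up: r[k] = max over allowed piece i of (p[i] + r[k−i]).
r[1] = 2
r[2] = max(2+2, 7+0) = 7
r[3] = max(2+7, 7+2, 9+0) = 9
r[4] = max(2+9, 7+7, 9+2, 12+0) = 14
r[5] = max(2+14, 7+9, 9+7, 12+2, 13+0) = 16
r[6] = max(2+16, 7+14, 9+9, 12+7, 13+2, 11+0) = 21
r[7] = max(2+21, 7+16, 9+14, …, 11+2, 28+0) = 28
r[8] = max(2+28, 7+21, 9+16, …, 28+2, 13+0) = 30
r[9] = max(2+30, 7+28, 9+21, …, 13+2, 23+0) = 35
r[10] = max(2+35, 7+30, 9+28, …, 23+2, 27+0) = 37
r[11] = max(2+37, 7+35, 9+30, …, 27+2, 24+0) = 42
r[12] = max(2+42, 7+37, 9+35, …, 24+2, 21+0) = 44
One optimal cutting: 7 + 2 + 2 + 1 → $28 + $7 + $7 + $2 = $44.

44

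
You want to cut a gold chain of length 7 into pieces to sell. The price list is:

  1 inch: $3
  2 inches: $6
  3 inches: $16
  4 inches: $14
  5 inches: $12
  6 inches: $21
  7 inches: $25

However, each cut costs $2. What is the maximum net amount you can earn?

31

Consider every possible first cut. v[k] is the best of p[i]+v[k−i] over all sellable i≤k, charging 2 whenever i<k.
v[1] = 3
v[2] = 6
v[3] = 16
v[4] = 17  (first piece 1, then v[3]=16)
v[5] = 20  (first piece 2, then v[3]=16)
v[6] = 30  (first piece 3, then v[3]=16)
v[7] = 31  (first piece 1, then v[6]=30)
One optimal plan: pieces 3 + 3 + 1 (2 cuts) → $35 − $4 = $31.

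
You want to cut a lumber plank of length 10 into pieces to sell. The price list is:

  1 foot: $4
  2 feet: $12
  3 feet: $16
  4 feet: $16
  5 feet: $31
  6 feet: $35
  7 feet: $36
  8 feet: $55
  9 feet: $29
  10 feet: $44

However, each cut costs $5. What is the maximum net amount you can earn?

62

Let r[k] be the best obtainable value from length k. For each k, try every first piece i and keep the best of price[i] + r[k−i] minus the 5 cut fee when i<k.
r[1] = 4
r[2] = 12
r[3] = 16
r[4] = 19  (first piece 2, then r[2]=12)
r[5] = 31
r[6] = 35
r[7] = 38  (first piece 2, then r[5]=31)
r[8] = 55
r[9] = 54  (first piece 1, then r[8]=55)
r[10] = 62  (first piece 2, then r[8]=55)
One optimal plan: pieces 8 + 2 (1 cut) → $67 − $5 = $62.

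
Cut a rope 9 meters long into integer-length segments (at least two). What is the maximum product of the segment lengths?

27

Let P[k] be the best product for length k (with at least one cut). For each first piece i, the rest contributes max(k−i, P[k−i]).
Small cases: P[2]=1, P[3]=2, P[4]=4.
P[5] = max(1·4, 2·3, 3·2, 4·1) = 6
P[6] = max(1·6, 2·4, 3·3, 4·2, 5·1) = 9
P[7] = max(1·9, 2·6, 3·4, 4·3, 5·2, 6·1) = 12
P[8] = max(1·12, 2·9, 3·6, …, 6·2, 7·1) = 18
P[9] = max(1·18, 2·12, 3·9, …, 7·2, 8·1) = 27
One optimal split: 3 + 3 + 3; product 3·3·3 = 27.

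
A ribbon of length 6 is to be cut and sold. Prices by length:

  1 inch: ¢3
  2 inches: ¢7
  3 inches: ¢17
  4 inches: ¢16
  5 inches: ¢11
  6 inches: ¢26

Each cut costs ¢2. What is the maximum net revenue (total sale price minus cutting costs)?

32

Build r[k] bottom-up: r[k] = max over allowed piece i of (p[i] + r[k−i]) − 2 per cut.
r[1] = 3
r[2] = max(3+3-2, 7+0) = 7
r[3] = max(3+7-2, 7+3-2, 17+0) = 17
r[4] = max(3+17-2, 7+7-2, 17+3-2, 16+0) = 18
r[5] = max(3+18-2, 7+17-2, 17+7-2, 16+3-2, 11+0) = 22
r[6] = max(3+22-2, 7+18-2, 17+17-2, 16+7-2, 11+3-2, 26+0) = 32
One optimal plan: pieces 3 + 3 (1 cut) → ¢34 − ¢2 = ¢32.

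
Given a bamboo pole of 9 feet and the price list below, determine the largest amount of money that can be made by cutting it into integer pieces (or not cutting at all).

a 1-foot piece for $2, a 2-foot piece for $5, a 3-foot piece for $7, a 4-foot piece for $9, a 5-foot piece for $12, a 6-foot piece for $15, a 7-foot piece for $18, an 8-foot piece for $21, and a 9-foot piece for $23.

Build v[k] bottom-up: v[k] = max over allowed piece i of (p[i] + v[k−i]).
v[1] = 2
v[2] = max(2+2, 5+0) = 5
v[3] = max(2+5, 5+2, 7+0) = 7
v[4] = max(2+7, 5+5, 7+2, 9+0) = 10
v[5] = max(2+10, 5+7, 7+5, 9+2, 12+0) = 12
v[6] = max(2+12, 5+10, 7+7, 9+5, 12+2, 15+0) = 15
v[7] = max(2+15, 5+12, 7+10, …, 15+2, 18+0) = 18
v[8] = max(2+18, 5+15, 7+12, …, 18+2, 21+0) = 21
v[9] = max(2+21, 5+18, 7+15, …, 21+2, 23+0) = 23
One optimal cutting: 8 + 1 → $21 + $2 = $23.

23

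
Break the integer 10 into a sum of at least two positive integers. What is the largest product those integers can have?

Let g[k] be the best product for length k (with at least one cut). For each first piece i, the rest contributes max(k−i, g[k−i]).
Small cases: g[2]=1, g[3]=2, g[4]=4, g[5]=6.
g[6] = 3*max(3,2) = 3*3 = 9
g[7] = 2*max(5,6) = 2*6 = 12
g[8] = 2*max(6,9) = 2*9 = 18
g[9] = 3*max(6,9) = 3*9 = 27
g[10] = 2*max(8,18) = 2*18 = 36
One optimal split: 3 + 3 + 2 + 2; product 3*3*2*2 = 36.

36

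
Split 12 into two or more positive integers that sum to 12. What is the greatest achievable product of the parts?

81

Define f[k] = max over 1≤i<k of i · max(k−i, f[k−i]); the inner max lets the remainder stay uncut if that's better.
f[2] = 1×max(1,0) = 1×1 = 1
f[3] = 1×max(2,1) = 1×2 = 2
f[4] = 2×max(2,1) = 2×2 = 4
f[5] = 2×max(3,2) = 2×3 = 6
f[6] = 3×max(3,2) = 3×3 = 9
f[7] = 2×max(5,6) = 2×6 = 12
f[8] = 2×max(6,9) = 2×9 = 18
f[9] = 3×max(6,9) = 3×9 = 27
f[10] = 2×max(8,18) = 2×18 = 36
f[11] = 2×max(9,27) = 2×27 = 54
f[12] = 3×max(9,27) = 3×27 = 81
One optimal split: 3 + 3 + 3 + 3; product 3×3×3×3 = 81.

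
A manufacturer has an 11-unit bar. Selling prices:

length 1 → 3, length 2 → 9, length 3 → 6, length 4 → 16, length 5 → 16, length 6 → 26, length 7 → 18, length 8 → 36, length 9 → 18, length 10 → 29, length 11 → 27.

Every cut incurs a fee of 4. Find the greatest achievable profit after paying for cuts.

40

Build r[k] bottom-up: r[k] = max over allowed piece i of (p[i] + r[k−i]) − 4 per cut.
r[1] = 3
r[2] = max(3+3-4, 9+0) = 9
r[3] = max(3+9-4, 9+3-4, 6+0) = 8
r[4] = max(3+8-4, 9+9-4, 6+3-4, 16+0) = 16
r[5] = max(3+16-4, 9+8-4, 6+9-4, 16+3-4, 16+0) = 16
r[6] = max(3+16-4, 9+16-4, 6+8-4, 16+9-4, 16+3-4, 26+0) = 26
r[7] = max(3+26-4, 9+16-4, 6+16-4, …, 26+3-4, 18+0) = 25
r[8] = max(3+25-4, 9+26-4, 6+16-4, …, 18+3-4, 36+0) = 36
r[9] = max(3+36-4, 9+25-4, 6+26-4, …, 36+3-4, 18+0) = 35
r[10] = max(3+35-4, 9+36-4, 6+25-4, …, 18+3-4, 29+0) = 41
r[11] = max(3+41-4, 9+35-4, 6+36-4, …, 29+3-4, 27+0) = 40
One optimal plan: pieces 8 + 2 + 1 (2 cuts) → 48 − 8 = 40.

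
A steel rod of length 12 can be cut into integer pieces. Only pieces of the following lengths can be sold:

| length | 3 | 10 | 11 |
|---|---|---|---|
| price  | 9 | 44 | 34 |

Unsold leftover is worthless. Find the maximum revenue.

Let r[k] be the best obtainable value from length k. For each k, try every first piece i and keep the best of price[i] + r[k−i].
r[1] = 0
r[2] = 0
r[3] = 9
r[4] = 9
r[5] = 9
r[6] = 18  (first piece 3, then r[3]=9)
r[7] = 18
r[8] = 18
r[9] = 27  (first piece 3, then r[6]=18)
r[10] = 44
r[11] = 44
r[12] = 44
One optimal cutting: pieces 10 with 2 units of scrap → $44.

44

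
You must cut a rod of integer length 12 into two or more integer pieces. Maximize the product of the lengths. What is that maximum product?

81

Let P[k] be the best product for length k (with at least one cut). For each first piece i, the rest contributes max(k−i, P[k−i]).
P[2] = 1·max(1,0) = 1·1 = 1
P[3] = max(1·2, 2·1) = 2
P[4] = max(1·3, 2·2, 3·1) = 4
P[5] = max(1·4, 2·3, 3·2, 4·1) = 6
P[6] = max(1·6, 2·4, 3·3, 4·2, 5·1) = 9
P[7] = max(1·9, 2·6, 3·4, 4·3, 5·2, 6·1) = 12
P[8] = max(1·12, 2·9, 3·6, …, 6·2, 7·1) = 18
P[9] = max(1·18, 2·12, 3·9, …, 7·2, 8·1) = 27
P[10] = max(1·27, 2·18, 3·12, …, 8·2, 9·1) = 36
P[11] = max(1·36, 2·27, 3·18, …, 9·2, 10·1) = 54
P[12] = max(1·54, 2·36, 3·27, …, 10·2, 11·1) = 81
One optimal split: 3 + 3 + 3 + 3; product 3·3·3·3 = 81.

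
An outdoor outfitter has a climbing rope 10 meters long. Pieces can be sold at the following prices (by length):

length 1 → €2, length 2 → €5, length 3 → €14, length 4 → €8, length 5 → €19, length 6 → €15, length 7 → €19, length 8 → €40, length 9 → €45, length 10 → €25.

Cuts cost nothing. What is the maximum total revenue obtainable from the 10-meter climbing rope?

47

Let r[k] be the best obtainable value from length k. For each k, try every first piece i and keep the best of price[i] + r[k−i].
r[1] = 2
r[2] = max(2+2, 5+0) = 5
r[3] = max(2+5, 5+2, 14+0) = 14
r[4] = max(2+14, 5+5, 14+2, 8+0) = 16
r[5] = max(2+16, 5+14, 14+5, 8+2, 19+0) = 19
r[6] = max(2+19, 5+16, 14+14, 8+5, 19+2, 15+0) = 28
r[7] = max(2+28, 5+19, 14+16, …, 15+2, 19+0) = 30
r[8] = max(2+30, 5+28, 14+19, …, 19+2, 40+0) = 40
r[9] = max(2+40, 5+30, 14+28, …, 40+2, 45+0) = 45
r[10] = max(2+45, 5+40, 14+30, …, 45+2, 25+0) = 47
One optimal cutting: 9 + 1 → €45 + €2 = €47.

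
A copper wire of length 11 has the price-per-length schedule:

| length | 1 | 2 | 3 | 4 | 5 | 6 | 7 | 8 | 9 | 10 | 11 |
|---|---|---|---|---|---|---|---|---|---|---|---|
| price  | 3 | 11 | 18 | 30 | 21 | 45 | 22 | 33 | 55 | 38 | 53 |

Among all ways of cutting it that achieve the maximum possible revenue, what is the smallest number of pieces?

Let r[k] be the best obtainable value from length k. For each k, try every first piece i and keep the best of price[i] + r[k−i].
r[1] = 3
r[2] = max(3+3, 11+0) = 11
r[3] = max(3+11, 11+3, 18+0) = 18
r[4] = max(3+18, 11+11, 18+3, 30+0) = 30
r[5] = max(3+30, 11+18, 18+11, 30+3, 21+0) = 33
r[6] = max(3+33, 11+30, 18+18, 30+11, 21+3, 45+0) = 45
r[7] = max(3+45, 11+33, 18+30, …, 45+3, 22+0) = 48
r[8] = max(3+48, 11+45, 18+33, …, 22+3, 33+0) = 60
r[9] = max(3+60, 11+48, 18+45, …, 33+3, 55+0) = 63
r[10] = max(3+63, 11+60, 18+48, …, 55+3, 38+0) = 75
r[11] = max(3+75, 11+63, 18+60, …, 38+3, 53+0) = 78
Maximum revenue is €78.
Now minimize piece count subject to staying optimal: for each k, pieces[k] = 1 + min over i with p[i]+r[k−i]=r[k] of pieces[k−i].
pieces[8] = 2
pieces[9] = 2
pieces[10] = 2
pieces[11] = 3

3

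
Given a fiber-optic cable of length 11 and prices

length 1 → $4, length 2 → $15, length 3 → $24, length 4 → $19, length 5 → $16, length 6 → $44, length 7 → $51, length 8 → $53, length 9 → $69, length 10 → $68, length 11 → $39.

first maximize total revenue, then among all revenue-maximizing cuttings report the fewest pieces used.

4

Build r[k] bottom-up: r[k] = max over allowed piece i of (p[i] + r[k−i]).
r[1] = 4
r[2] = 15
r[3] = 24
r[4] = 30  (first piece 2, then r[2]=15)
r[5] = 39  (first piece 2, then r[3]=24)
r[6] = 48  (first piece 3, then r[3]=24)
r[7] = 54  (first piece 2, then r[5]=39)
r[8] = 63  (first piece 2, then r[6]=48)
r[9] = 72  (first piece 3, then r[6]=48)
r[10] = 78  (first piece 2, then r[8]=63)
r[11] = 87  (first piece 2, then r[9]=72)
Maximum revenue is $87.
Now minimize piece count subject to staying optimal: for each k, pieces[k] = 1 + min over i with p[i]+r[k−i]=r[k] of pieces[k−i].
pieces[8] = 3
pieces[9] = 3
pieces[10] = 4
pieces[11] = 4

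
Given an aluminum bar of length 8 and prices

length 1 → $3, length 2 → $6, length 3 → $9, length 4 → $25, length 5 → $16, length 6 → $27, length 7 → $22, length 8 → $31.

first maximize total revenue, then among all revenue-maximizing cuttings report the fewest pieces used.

2

Build r[k] bottom-up: r[k] = max over allowed piece i of (p[i] + r[k−i]).
r[1] = 3
r[2] = max(3+3, 6+0) = 6
r[3] = max(3+6, 6+3, 9+0) = 9
r[4] = max(3+9, 6+6, 9+3, 25+0) = 25
r[5] = max(3+25, 6+9, 9+6, 25+3, 16+0) = 28
r[6] = max(3+28, 6+25, 9+9, 25+6, 16+3, 27+0) = 31
r[7] = max(3+31, 6+28, 9+25, …, 27+3, 22+0) = 34
r[8] = max(3+34, 6+31, 9+28, …, 22+3, 31+0) = 50
Maximum revenue is $50.
Now minimize piece count subject to staying optimal: for each k, pieces[k] = 1 + min over i with p[i]+r[k−i]=r[k] of pieces[k−i].
pieces[5] = 2
pieces[6] = 2
pieces[7] = 2
pieces[8] = 2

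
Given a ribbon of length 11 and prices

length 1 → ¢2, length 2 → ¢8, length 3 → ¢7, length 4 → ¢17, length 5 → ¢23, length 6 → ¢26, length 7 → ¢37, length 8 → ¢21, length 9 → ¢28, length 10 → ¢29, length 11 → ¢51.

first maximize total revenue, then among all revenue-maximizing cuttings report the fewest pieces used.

2

Let r[k] be the best obtainable value from length k. For each k, try every first piece i and keep the best of price[i] + r[k−i].
r[1] = 2
r[2] = 8
r[3] = 10  (first piece 1, then r[2]=8)
r[4] = 17
r[5] = 23
r[6] = 26
r[7] = 37
r[8] = 39  (first piece 1, then r[7]=37)
r[9] = 45  (first piece 2, then r[7]=37)
r[10] = 47  (first piece 1, then r[9]=45)
r[11] = 54  (first piece 4, then r[7]=37)
Maximum revenue is ¢54.
Now minimize piece count subject to staying optimal: for each k, pieces[k] = 1 + min over i with p[i]+r[k−i]=r[k] of pieces[k−i].
pieces[8] = 2
pieces[9] = 2
pieces[10] = 3
pieces[11] = 2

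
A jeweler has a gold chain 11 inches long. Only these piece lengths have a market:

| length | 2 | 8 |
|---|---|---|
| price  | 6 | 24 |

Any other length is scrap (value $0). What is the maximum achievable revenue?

30

Let r[k] be the best obtainable value from length k. For each k, try every first piece i and keep the best of price[i] + r[k−i].
r[1] = 0
r[2] = 6
r[3] = 6
r[4] = 12  (first piece 2, then r[2]=6)
r[5] = 12
r[6] = 18  (first piece 2, then r[4]=12)
r[7] = 18
r[8] = max(6+18, 24+0) = 24
r[9] = max(6+18, 24+0) = 24
r[10] = max(6+24, 24+6) = 30
r[11] = max(6+24, 24+6) = 30
One optimal cutting: pieces 2 + 2 + 2 + 2 + 2 with 1 inch of scrap → $30.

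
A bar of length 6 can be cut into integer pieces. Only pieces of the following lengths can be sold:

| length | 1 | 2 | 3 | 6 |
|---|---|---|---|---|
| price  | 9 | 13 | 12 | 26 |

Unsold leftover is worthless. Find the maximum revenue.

54

Consider every possible first cut. f[k] is the best of p[i]+f[k−i] over all sellable i≤k.
f[1] = 9
f[2] = max(9+9, 13+0) = 18
f[3] = max(9+18, 13+9, 12+0) = 27
f[4] = max(9+27, 13+18, 12+9) = 36
f[5] = max(9+36, 13+27, 12+18) = 45
f[6] = max(9+45, 13+36, 12+27, 26+0) = 54
One optimal cutting: 1 + 1 + 1 + 1 + 1 + 1 → €54.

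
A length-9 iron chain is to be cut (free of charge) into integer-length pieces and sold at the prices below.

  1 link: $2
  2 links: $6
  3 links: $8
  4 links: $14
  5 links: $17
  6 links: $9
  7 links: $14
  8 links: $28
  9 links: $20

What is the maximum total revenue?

Consider every possible first cut. r[k] is the best of p[i]+r[k−i] over all sellable i≤k.
r[1] = 2
r[2] = 6
r[3] = 8  (first piece 1, then r[2]=6)
r[4] = 14
r[5] = 17
r[6] = 20  (first piece 2, then r[4]=14)
r[7] = 23  (first piece 2, then r[5]=17)
r[8] = 28  (first piece 4, then r[4]=14)
r[9] = 31  (first piece 4, then r[5]=17)
One optimal cutting: 5 + 4 → $17 + $14 = $31.

31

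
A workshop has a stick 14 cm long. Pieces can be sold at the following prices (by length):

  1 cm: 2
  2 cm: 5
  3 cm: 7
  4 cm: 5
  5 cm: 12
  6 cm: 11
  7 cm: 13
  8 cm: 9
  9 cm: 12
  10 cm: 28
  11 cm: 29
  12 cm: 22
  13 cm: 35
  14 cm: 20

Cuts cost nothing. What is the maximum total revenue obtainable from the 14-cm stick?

38

Consider every possible first cut. R[k] is the best of p[i]+R[k−i] over all sellable i≤k.
R[1] = 2
R[2] = 5
R[3] = 7  (first piece 1, then R[2]=5)
R[4] = 10  (first piece 2, then R[2]=5)
R[5] = 12  (first piece 1, then R[4]=10)
R[6] = 15  (first piece 2, then R[4]=10)
R[7] = 17  (first piece 1, then R[6]=15)
R[8] = 20  (first piece 2, then R[6]=15)
R[9] = 22  (first piece 1, then R[8]=20)
R[10] = 28
R[11] = 30  (first piece 1, then R[10]=28)
R[12] = 33  (first piece 2, then R[10]=28)
R[13] = 35  (first piece 1, then R[12]=33)
R[14] = 38  (first piece 2, then R[12]=33)
One optimal cutting: 10 + 2 + 2 → 28 + 5 + 5 = 38.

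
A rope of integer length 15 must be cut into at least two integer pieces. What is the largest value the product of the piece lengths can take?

Define g[k] = max over 1≤i<k of i · max(k−i, g[k−i]); the inner max lets the remainder stay uncut if that's better.
g[2] = 1*max(1,0) = 1*1 = 1
g[3] = max(1*2, 2*1) = 2
g[4] = max(1*3, 2*2, 3*1) = 4
g[5] = max(1*4, 2*3, 3*2, 4*1) = 6
g[6] = max(1*6, 2*4, 3*3, 4*2, 5*1) = 9
g[7] = max(1*9, 2*6, 3*4, 4*3, 5*2, 6*1) = 12
g[8] = max(1*12, 2*9, 3*6, …, 6*2, 7*1) = 18
g[9] = max(1*18, 2*12, 3*9, …, 7*2, 8*1) = 27
g[10] = max(1*27, 2*18, 3*12, …, 8*2, 9*1) = 36
g[11] = max(1*36, 2*27, 3*18, …, 9*2, 10*1) = 54
g[12] = max(1*54, 2*36, 3*27, …, 10*2, 11*1) = 81
g[13] = max(1*81, 2*54, 3*36, …, 11*2, 12*1) = 108
g[14] = max(1*108, 2*81, 3*54, …, 12*2, 13*1) = 162
g[15] = max(1*162, 2*108, 3*81, …, 13*2, 14*1) = 243
One optimal split: 3 + 3 + 3 + 3 + 3; product 3*3*3*3*3 = 243.

243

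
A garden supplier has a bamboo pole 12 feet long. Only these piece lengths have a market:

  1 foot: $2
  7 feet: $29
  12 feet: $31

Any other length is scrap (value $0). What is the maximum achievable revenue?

39

Consider every possible first cut. best[k] is the best of p[i]+best[k−i] over all sellable i≤k.
best[1] = 2
best[2] = 4  (first piece 1, then best[1]=2)
best[3] = 6  (first piece 1, then best[2]=4)
best[4] = 8  (first piece 1, then best[3]=6)
best[5] = 10  (first piece 1, then best[4]=8)
best[6] = 12  (first piece 1, then best[5]=10)
best[7] = max(2+12, 29+0) = 29
best[8] = max(2+29, 29+2) = 31
best[9] = max(2+31, 29+4) = 33
best[10] = max(2+33, 29+6) = 35
best[11] = max(2+35, 29+8) = 37
best[12] = max(2+37, 29+10, 31+0) = 39
One optimal cutting: 7 + 1 + 1 + 1 + 1 + 1 → $39.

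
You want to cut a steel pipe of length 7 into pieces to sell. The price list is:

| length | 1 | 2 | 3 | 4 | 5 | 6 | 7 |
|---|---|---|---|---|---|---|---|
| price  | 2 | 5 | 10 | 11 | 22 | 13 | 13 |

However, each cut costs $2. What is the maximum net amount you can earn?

25

Build v[k] bottom-up: v[k] = max over allowed piece i of (p[i] + v[k−i]) − 2 per cut.
v[1] = 2
v[2] = 5
v[3] = 10
v[4] = 11
v[5] = 22
v[6] = 22  (first piece 1, then v[5]=22)
v[7] = 25  (first piece 2, then v[5]=22)
One optimal plan: pieces 5 + 2 (1 cut) → $27 − $2 = $25.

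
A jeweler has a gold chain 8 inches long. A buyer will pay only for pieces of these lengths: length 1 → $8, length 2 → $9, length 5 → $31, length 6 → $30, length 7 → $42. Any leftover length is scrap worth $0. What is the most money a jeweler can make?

Let f[k] be the best obtainable value from length k. For each k, try every first piece i and keep the best of price[i] + f[k−i].
f[1] = 8
f[2] = max(8+8, 9+0) = 16
f[3] = max(8+16, 9+8) = 24
f[4] = max(8+24, 9+16) = 32
f[5] = max(8+32, 9+24, 31+0) = 40
f[6] = max(8+40, 9+32, 31+8, 30+0) = 48
f[7] = max(8+48, 9+40, 31+16, 30+8, 42+0) = 56
f[8] = max(8+56, 9+48, 31+24, 30+16, 42+8) = 64
One optimal cutting: 1 + 1 + 1 + 1 + 1 + 1 + 1 + 1 → $64.

64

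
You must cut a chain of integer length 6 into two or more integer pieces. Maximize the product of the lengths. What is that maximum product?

9

Let g[k] be the best product for length k (with at least one cut). For each first piece i, the rest contributes max(k−i, g[k−i]).
g[2] = 1*max(1,0) = 1*1 = 1
g[3] = 1*max(2,1) = 1*2 = 2
g[4] = 2*max(2,1) = 2*2 = 4
g[5] = 2*max(3,2) = 2*3 = 6
g[6] = 3*max(3,2) = 3*3 = 9
One optimal split: 3 + 3; product 3*3 = 9.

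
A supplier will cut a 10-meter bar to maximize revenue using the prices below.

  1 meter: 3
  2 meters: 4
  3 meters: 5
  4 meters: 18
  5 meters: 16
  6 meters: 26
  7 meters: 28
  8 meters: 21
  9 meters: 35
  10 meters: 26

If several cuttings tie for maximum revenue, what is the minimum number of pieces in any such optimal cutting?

2

Build r[k] bottom-up: r[k] = max over allowed piece i of (p[i] + r[k−i]).
r[1] = 3
r[2] = 6  (first piece 1, then r[1]=3)
r[3] = 9  (first piece 1, then r[2]=6)
r[4] = 18
r[5] = 21  (first piece 1, then r[4]=18)
r[6] = 26
r[7] = 29  (first piece 1, then r[6]=26)
r[8] = 36  (first piece 4, then r[4]=18)
r[9] = 39  (first piece 1, then r[8]=36)
r[10] = 44  (first piece 4, then r[6]=26)
Maximum revenue is 44.
Now minimize piece count subject to staying optimal: for each k, pieces[k] = 1 + min over i with p[i]+r[k−i]=r[k] of pieces[k−i].
pieces[7] = 2
pieces[8] = 2
pieces[9] = 3
pieces[10] = 2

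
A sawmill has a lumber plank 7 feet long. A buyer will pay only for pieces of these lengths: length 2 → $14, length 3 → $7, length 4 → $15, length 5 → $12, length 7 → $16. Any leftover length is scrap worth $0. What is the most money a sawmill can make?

Build best[k] bottom-up: best[k] = max over allowed piece i of (p[i] + best[k−i]).
best[1] = 0
best[2] = 14
best[3] = max(14+0, 7+0) = 14
best[4] = max(14+14, 7+0, 15+0) = 28
best[5] = max(14+14, 7+14, 15+0, 12+0) = 28
best[6] = max(14+28, 7+14, 15+14, 12+0) = 42
best[7] = max(14+28, 7+28, 15+14, 12+14, 16+0) = 42
One optimal cutting: pieces 2 + 2 + 2 with 1 foot of scrap → $42.

42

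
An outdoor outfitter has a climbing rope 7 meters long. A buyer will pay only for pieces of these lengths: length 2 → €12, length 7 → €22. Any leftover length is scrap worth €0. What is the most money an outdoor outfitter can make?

36

Build r[k] bottom-up: r[k] = max over allowed piece i of (p[i] + r[k−i]).
r[1] = 0
r[2] = 12
r[3] = 12
r[4] = 24  (first piece 2, then r[2]=12)
r[5] = 24
r[6] = 36  (first piece 2, then r[4]=24)
r[7] = 36
One optimal cutting: pieces 2 + 2 + 2 with 1 meter of scrap → €36.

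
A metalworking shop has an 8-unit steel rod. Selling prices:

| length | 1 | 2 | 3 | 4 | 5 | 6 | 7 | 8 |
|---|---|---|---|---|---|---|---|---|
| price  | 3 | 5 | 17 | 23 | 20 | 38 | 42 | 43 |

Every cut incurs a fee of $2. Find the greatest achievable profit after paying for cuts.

44

Consider every possible first cut. net[k] is the best of p[i]+net[k−i] over all sellable i≤k, charging 2 whenever i<k.
net[1] = 3
net[2] = 5
net[3] = 17
net[4] = 23
net[5] = 24  (first piece 1, then net[4]=23)
net[6] = 38
net[7] = 42
net[8] = 44  (first piece 4, then net[4]=23)
One optimal plan: pieces 4 + 4 (1 cut) → $46 − $2 = $44.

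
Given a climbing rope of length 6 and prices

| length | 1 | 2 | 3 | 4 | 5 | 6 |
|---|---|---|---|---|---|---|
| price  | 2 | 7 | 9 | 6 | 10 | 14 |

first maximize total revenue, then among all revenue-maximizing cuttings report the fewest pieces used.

3

Let r[k] be the best obtainable value from length k. For each k, try every first piece i and keep the best of price[i] + r[k−i].
r[1] = 2
r[2] = max(2+2, 7+0) = 7
r[3] = max(2+7, 7+2, 9+0) = 9
r[4] = max(2+9, 7+7, 9+2, 6+0) = 14
r[5] = max(2+14, 7+9, 9+7, 6+2, 10+0) = 16
r[6] = max(2+16, 7+14, 9+9, 6+7, 10+2, 14+0) = 21
Maximum revenue is €21.
Now minimize piece count subject to staying optimal: for each k, pieces[k] = 1 + min over i with p[i]+r[k−i]=r[k] of pieces[k−i].
pieces[3] = 1
pieces[4] = 2
pieces[5] = 2
pieces[6] = 3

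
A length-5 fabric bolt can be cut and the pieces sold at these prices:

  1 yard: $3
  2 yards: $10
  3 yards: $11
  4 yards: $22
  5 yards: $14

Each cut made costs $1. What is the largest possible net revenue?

24

Build r[k] bottom-up: r[k] = max over allowed piece i of (p[i] + r[k−i]) − 1 per cut.
r[1] = 3
r[2] = 10
r[3] = 12  (first piece 1, then r[2]=10)
r[4] = 22
r[5] = 24  (first piece 1, then r[4]=22)
One optimal plan: pieces 4 + 1 (1 cut) → $25 − $1 = $24.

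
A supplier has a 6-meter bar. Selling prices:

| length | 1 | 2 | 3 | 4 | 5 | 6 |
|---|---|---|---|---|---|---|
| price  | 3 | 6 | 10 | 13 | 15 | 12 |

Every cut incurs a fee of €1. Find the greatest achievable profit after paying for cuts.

Consider every possible first cut. net[k] is the best of p[i]+net[k−i] over all sellable i≤k, charging 1 whenever i<k.
net[1] = 3
net[2] = max(3+3-1, 6+0) = 6
net[3] = max(3+6-1, 6+3-1, 10+0) = 10
net[4] = max(3+10-1, 6+6-1, 10+3-1, 13+0) = 13
net[5] = max(3+13-1, 6+10-1, 10+6-1, 13+3-1, 15+0) = 15
net[6] = max(3+15-1, 6+13-1, 10+10-1, 13+6-1, 15+3-1, 12+0) = 19
One optimal plan: pieces 3 + 3 (1 cut) → €20 − €1 = €19.

19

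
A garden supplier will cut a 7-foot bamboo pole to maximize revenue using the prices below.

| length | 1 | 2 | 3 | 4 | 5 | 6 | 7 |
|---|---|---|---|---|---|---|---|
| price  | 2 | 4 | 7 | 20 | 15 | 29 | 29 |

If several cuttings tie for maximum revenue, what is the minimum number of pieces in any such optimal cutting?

2

Consider every possible first cut. r[k] is the best of p[i]+r[k−i] over all sellable i≤k.
r[1] = 2
r[2] = 4  (first piece 1, then r[1]=2)
r[3] = 7
r[4] = 20
r[5] = 22  (first piece 1, then r[4]=20)
r[6] = 29
r[7] = 31  (first piece 1, then r[6]=29)
Maximum revenue is $31.
Now minimize piece count subject to staying optimal: for each k, pieces[k] = 1 + min over i with p[i]+r[k−i]=r[k] of pieces[k−i].
pieces[4] = 1
pieces[5] = 2
pieces[6] = 1
pieces[7] = 2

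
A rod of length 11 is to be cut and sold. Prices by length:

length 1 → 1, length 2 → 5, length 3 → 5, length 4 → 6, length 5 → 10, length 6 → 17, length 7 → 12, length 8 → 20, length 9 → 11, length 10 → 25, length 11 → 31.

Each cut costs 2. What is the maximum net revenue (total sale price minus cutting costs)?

Consider every possible first cut. r[k] is the best of p[i]+r[k−i] over all sellable i≤k, charging 2 whenever i<k.
r[1] = 1
r[2] = 5
r[3] = 5
r[4] = 8  (first piece 2, then r[2]=5)
r[5] = 10
r[6] = 17
r[7] = 16  (first piece 1, then r[6]=17)
r[8] = 20  (first piece 2, then r[6]=17)
r[9] = 20  (first piece 3, then r[6]=17)
r[10] = 25
r[11] = 31
Best is to make no cuts and sell whole for 31.

31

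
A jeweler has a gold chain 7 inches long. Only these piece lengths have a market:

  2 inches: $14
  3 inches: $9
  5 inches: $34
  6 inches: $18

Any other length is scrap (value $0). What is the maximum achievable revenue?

48

Let f[k] be the best obtainable value from length k. For each k, try every first piece i and keep the best of price[i] + f[k−i].
f[1] = 0
f[2] = 14
f[3] = max(14+0, 9+0) = 14
f[4] = max(14+14, 9+0) = 28
f[5] = max(14+14, 9+14, 34+0) = 34
f[6] = max(14+28, 9+14, 34+0, 18+0) = 42
f[7] = max(14+34, 9+28, 34+14, 18+0) = 48
One optimal cutting: 5 + 2 → $48.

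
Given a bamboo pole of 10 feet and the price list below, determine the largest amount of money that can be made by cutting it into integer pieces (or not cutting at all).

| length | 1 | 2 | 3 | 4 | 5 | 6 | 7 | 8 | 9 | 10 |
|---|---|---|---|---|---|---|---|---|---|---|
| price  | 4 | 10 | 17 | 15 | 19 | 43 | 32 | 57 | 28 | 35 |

Let best[k] be the best obtainable value from length k. For each k, try every first piece i and keep the best of price[i] + best[k−i].
best[1] = 4
best[2] = max(4+4, 10+0) = 10
best[3] = max(4+10, 10+4, 17+0) = 17
best[4] = max(4+17, 10+10, 17+4, 15+0) = 21
best[5] = max(4+21, 10+17, 17+10, 15+4, 19+0) = 27
best[6] = max(4+27, 10+21, 17+17, 15+10, 19+4, 43+0) = 43
best[7] = max(4+43, 10+27, 17+21, …, 43+4, 32+0) = 47
best[8] = max(4+47, 10+43, 17+27, …, 32+4, 57+0) = 57
best[9] = max(4+57, 10+47, 17+43, …, 57+4, 28+0) = 61
best[10] = max(4+61, 10+57, 17+47, …, 28+4, 35+0) = 67
One optimal cutting: 8 + 2 → $57 + $10 = $67.

67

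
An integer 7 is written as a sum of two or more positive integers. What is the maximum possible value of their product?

12

Fill prod[k] for k=2..7: at each k try every first piece i and multiply by the better of (k−i) uncut or prod[k−i].
prod[2] = 1·max(1,0) = 1·1 = 1
prod[3] = 1·max(2,1) = 1·2 = 2
prod[4] = 2·max(2,1) = 2·2 = 4
prod[5] = 2·max(3,2) = 2·3 = 6
prod[6] = 3·max(3,2) = 3·3 = 9
prod[7] = 2·max(5,6) = 2·6 = 12
One optimal split: 3 + 2 + 2; product 3·2·2 = 12.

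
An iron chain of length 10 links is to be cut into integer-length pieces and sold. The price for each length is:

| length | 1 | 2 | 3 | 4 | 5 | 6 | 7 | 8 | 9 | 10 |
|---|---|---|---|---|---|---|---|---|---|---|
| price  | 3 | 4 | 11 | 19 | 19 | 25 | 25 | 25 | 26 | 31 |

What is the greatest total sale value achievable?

44

Consider every possible first cut. R[k] is the best of p[i]+R[k−i] over all sellable i≤k.
R[1] = 3
R[2] = max(3+3, 4+0) = 6
R[3] = max(3+6, 4+3, 11+0) = 11
R[4] = max(3+11, 4+6, 11+3, 19+0) = 19
R[5] = max(3+19, 4+11, 11+6, 19+3, 19+0) = 22
R[6] = max(3+22, 4+19, 11+11, 19+6, 19+3, 25+0) = 25
R[7] = max(3+25, 4+22, 11+19, …, 25+3, 25+0) = 30
R[8] = max(3+30, 4+25, 11+22, …, 25+3, 25+0) = 38
R[9] = max(3+38, 4+30, 11+25, …, 25+3, 26+0) = 41
R[10] = max(3+41, 4+38, 11+30, …, 26+3, 31+0) = 44
One optimal cutting: 4 + 4 + 1 + 1 → $19 + $19 + $3 + $3 = $44.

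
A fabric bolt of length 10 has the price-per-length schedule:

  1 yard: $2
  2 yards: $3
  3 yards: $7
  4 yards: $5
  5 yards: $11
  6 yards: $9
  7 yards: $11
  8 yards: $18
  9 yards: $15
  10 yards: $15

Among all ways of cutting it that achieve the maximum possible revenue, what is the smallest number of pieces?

Let r[k] be the best obtainable value from length k. For each k, try every first piece i and keep the best of price[i] + r[k−i].
r[1] = 2
r[2] = 4  (first piece 1, then r[1]=2)
r[3] = 7
r[4] = 9  (first piece 1, then r[3]=7)
r[5] = 11  (first piece 1, then r[4]=9)
r[6] = 14  (first piece 3, then r[3]=7)
r[7] = 16  (first piece 1, then r[6]=14)
r[8] = 18  (first piece 1, then r[7]=16)
r[9] = 21  (first piece 3, then r[6]=14)
r[10] = 23  (first piece 1, then r[9]=21)
Maximum revenue is $23.
Now minimize piece count subject to staying optimal: for each k, pieces[k] = 1 + min over i with p[i]+r[k−i]=r[k] of pieces[k−i].
pieces[7] = 3
pieces[8] = 1
pieces[9] = 3
pieces[10] = 4

4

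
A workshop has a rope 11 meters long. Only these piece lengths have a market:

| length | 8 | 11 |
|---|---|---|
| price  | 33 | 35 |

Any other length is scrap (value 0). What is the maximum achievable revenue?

Build f[k] bottom-up: f[k] = max over allowed piece i of (p[i] + f[k−i]).
f[1] = 0
f[2] = 0
f[3] = 0
f[4] = 0
f[5] = 0
f[6] = 0
f[7] = 0
f[8] = 33
f[9] = 33
f[10] = 33
f[11] = 35
One optimal cutting: 11 → 35.

35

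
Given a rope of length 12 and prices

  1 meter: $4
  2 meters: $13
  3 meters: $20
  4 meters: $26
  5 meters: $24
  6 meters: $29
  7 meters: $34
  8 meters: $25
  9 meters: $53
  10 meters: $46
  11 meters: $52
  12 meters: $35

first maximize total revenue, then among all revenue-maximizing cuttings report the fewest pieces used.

Consider every possible first cut. r[k] is the best of p[i]+r[k−i] over all sellable i≤k.
r[1] = 4
r[2] = 13
r[3] = 20
r[4] = 26  (first piece 2, then r[2]=13)
r[5] = 33  (first piece 2, then r[3]=20)
r[6] = 40  (first piece 3, then r[3]=20)
r[7] = 46  (first piece 2, then r[5]=33)
r[8] = 53  (first piece 2, then r[6]=40)
r[9] = 60  (first piece 3, then r[6]=40)
r[10] = 66  (first piece 2, then r[8]=53)
r[11] = 73  (first piece 2, then r[9]=60)
r[12] = 80  (first piece 3, then r[9]=60)
Maximum revenue is $80.
Now minimize piece count subject to staying optimal: for each k, pieces[k] = 1 + min over i with p[i]+r[k−i]=r[k] of pieces[k−i].
pieces[9] = 3
pieces[10] = 3
pieces[11] = 4
pieces[12] = 4

4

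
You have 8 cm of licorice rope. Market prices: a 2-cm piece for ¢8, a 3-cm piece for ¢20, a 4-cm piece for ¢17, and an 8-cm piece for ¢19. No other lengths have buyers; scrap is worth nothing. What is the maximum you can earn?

48

Consider every possible first cut. r[k] is the best of p[i]+r[k−i] over all sellable i≤k.
r[1] = 0
r[2] = 8
r[3] = max(8+0, 20+0) = 20
r[4] = max(8+8, 20+0, 17+0) = 20
r[5] = max(8+20, 20+8, 17+0) = 28
r[6] = max(8+20, 20+20, 17+8) = 40
r[7] = max(8+28, 20+20, 17+20) = 40
r[8] = max(8+40, 20+28, 17+20, 19+0) = 48
One optimal cutting: 3 + 3 + 2 → ¢48.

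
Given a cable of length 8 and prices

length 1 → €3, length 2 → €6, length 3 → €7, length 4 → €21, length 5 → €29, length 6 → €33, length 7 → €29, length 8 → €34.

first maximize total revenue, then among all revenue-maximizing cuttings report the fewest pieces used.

Build r[k] bottom-up: r[k] = max over allowed piece i of (p[i] + r[k−i]).
r[1] = 3
r[2] = max(3+3, 6+0) = 6
r[3] = max(3+6, 6+3, 7+0) = 9
r[4] = max(3+9, 6+6, 7+3, 21+0) = 21
r[5] = max(3+21, 6+9, 7+6, 21+3, 29+0) = 29
r[6] = max(3+29, 6+21, 7+9, 21+6, 29+3, 33+0) = 33
r[7] = max(3+33, 6+29, 7+21, …, 33+3, 29+0) = 36
r[8] = max(3+36, 6+33, 7+29, …, 29+3, 34+0) = 42
Maximum revenue is €42.
Now minimize piece count subject to staying optimal: for each k, pieces[k] = 1 + min over i with p[i]+r[k−i]=r[k] of pieces[k−i].
pieces[5] = 1
pieces[6] = 1
pieces[7] = 2
pieces[8] = 2

2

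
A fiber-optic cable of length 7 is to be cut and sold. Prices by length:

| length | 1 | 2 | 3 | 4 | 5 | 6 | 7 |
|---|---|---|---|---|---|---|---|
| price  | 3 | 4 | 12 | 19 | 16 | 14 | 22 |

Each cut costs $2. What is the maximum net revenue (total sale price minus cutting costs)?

29

Consider every possible first cut. r[k] is the best of p[i]+r[k−i] over all sellable i≤k, charging 2 whenever i<k.
r[1] = 3
r[2] = max(3+3-2, 4+0) = 4
r[3] = max(3+4-2, 4+3-2, 12+0) = 12
r[4] = max(3+12-2, 4+4-2, 12+3-2, 19+0) = 19
r[5] = max(3+19-2, 4+12-2, 12+4-2, 19+3-2, 16+0) = 20
r[6] = max(3+20-2, 4+19-2, 12+12-2, 19+4-2, 16+3-2, 14+0) = 22
r[7] = max(3+22-2, 4+20-2, 12+19-2, …, 14+3-2, 22+0) = 29
One optimal plan: pieces 4 + 3 (1 cut) → $31 − $2 = $29.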